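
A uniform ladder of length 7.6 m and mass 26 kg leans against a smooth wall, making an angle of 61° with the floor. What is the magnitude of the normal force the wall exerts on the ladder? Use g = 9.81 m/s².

N_wall ≈ 70.7 N

Taking torques about the foot of the ladder:
Ladder weight 26×9.81 = 255.1 N acts at 3.8 m along the ladder; its horizontal arm is 3.8·cos61° = 1.842 m → τ = 469.9 N·m clockwise.
Wall normal N acts horizontally at the top; its moment arm is the height L sinθ = 7.6·sin61° = 6.647 m, counterclockwise.
For rotational equilibrium, N × 6.647 = 469.9, so N = 70.7 N.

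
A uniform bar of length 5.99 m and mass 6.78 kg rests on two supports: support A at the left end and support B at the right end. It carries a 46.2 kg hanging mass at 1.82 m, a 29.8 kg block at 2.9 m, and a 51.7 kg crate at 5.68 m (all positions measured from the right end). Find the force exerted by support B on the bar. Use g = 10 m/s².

R_B ≈ 536 N

Choose support A as the axis so its reaction then has zero moment arm.
Beam weight: 6.78 × 10 = 67.8 N down at 2.995 m → arm 2.995 m, τ = 67.8 × 2.995 = 203.1 N·m clockwise.
Hanging mass: 46.2 × 10 = 462 N down at 1.82 m → arm 4.17 m, τ = 462 × 4.17 = 1927 N·m clockwise.
Block: 29.8 × 10 = 298 N down at 2.9 m → arm 3.09 m, τ = 298 × 3.09 = 920.8 N·m clockwise.
Crate: 51.7 × 10 = 517 N down at 5.68 m → arm 0.31 m, τ = 517 × 0.31 = 160.3 N·m clockwise.
Net load moment about support A = 3211 N·m clockwise.
Reaction R at support B is upward at 0 m, arm 5.99 m → moment R × 5.99 counterclockwise.
For rotational equilibrium, R × 5.99 = 3211, so R = 536 N.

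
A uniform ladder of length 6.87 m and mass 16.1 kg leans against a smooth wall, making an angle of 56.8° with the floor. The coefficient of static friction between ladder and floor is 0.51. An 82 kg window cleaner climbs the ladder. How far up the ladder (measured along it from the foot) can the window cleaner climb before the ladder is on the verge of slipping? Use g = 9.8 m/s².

d ≈ 5.73 m

Taking torques about the foot of the ladder:
Ladder weight 16.1×9.8 = 157.8 N acts at 3.435 m along the ladder; its horizontal arm is 3.435·cos56.8° = 1.881 m → τ = 296.8 N·m clockwise.
Window cleaner weight 82×9.8 = 803.6 N at distance d → arm d·cos56.8° → τ = 803.6·d·0.5476 clockwise.
Wall normal N at the top has arm L sinθ = 5.749 m counterclockwise, so Στ = 0 gives N·5.749 = 296.8 + 440.1·d.
ΣFy = 0 ⇒ N_floor = 961.4 N, so the maximum friction is μ_s·N_floor = 0.51×961.4 = 490.3 N. ΣFx = 0 ⇒ N_wall = f, so at the slipping point N = 490.3 N.
Substituting: 490.3×5.749 = 296.8 + 440.1·d ⇒ d = (2819 − 296.8) / 440.1 = 5.73 m.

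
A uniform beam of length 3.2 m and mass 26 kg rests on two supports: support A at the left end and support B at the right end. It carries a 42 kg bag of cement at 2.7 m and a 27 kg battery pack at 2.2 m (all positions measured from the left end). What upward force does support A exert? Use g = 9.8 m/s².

R_A ≈ 274 N

Choose support B as the axis so its reaction then has zero moment arm.
Beam weight: 26 × 9.8 = 254.8 N down at 1.6 m → arm 1.6 m, τ = 254.8 × 1.6 = 407.7 N·m counterclockwise.
Bag of cement: 42 × 9.8 = 411.6 N down at 2.7 m → arm 0.5 m, τ = 411.6 × 0.5 = 205.8 N·m counterclockwise.
Battery pack: 27 × 9.8 = 264.6 N down at 2.2 m → arm 1 m, τ = 264.6 × 1 = 264.6 N·m counterclockwise.
Net load moment about support B = 878.1 N·m counterclockwise.
Reaction R at support A is upward at 0 m, arm 3.2 m → moment R × 3.2 clockwise.
Στ = 0 ⇒ R × 3.2 = 878.1 ⇒ R = 274 N.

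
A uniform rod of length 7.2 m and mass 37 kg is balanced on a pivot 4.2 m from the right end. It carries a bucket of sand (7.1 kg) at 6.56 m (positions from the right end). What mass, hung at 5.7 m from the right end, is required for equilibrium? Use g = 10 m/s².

Take moments about the pivot (at 4.2 m from the right end).
Beam weight: 37 × 10 = 370 N down at 3.6 m → arm 0.6 m, τ = 370 × 0.6 = 222 N·m clockwise.
Bucket of sand: 7.1 × 10 = 71 N down at 6.56 m → arm 2.36 m, τ = 71 × 2.36 = 167.6 N·m counterclockwise.
Net moment of known loads = 54.4 N·m clockwise.
An unknown mass m at 5.7 m has arm 1.5 m; its moment is m·g·1.5 counterclockwise.
For rotational equilibrium, m × 10 × 1.5 = 54.4, so m = 54.4 / (10 × 1.5) = 3.63 kg.

m ≈ 3.63 kg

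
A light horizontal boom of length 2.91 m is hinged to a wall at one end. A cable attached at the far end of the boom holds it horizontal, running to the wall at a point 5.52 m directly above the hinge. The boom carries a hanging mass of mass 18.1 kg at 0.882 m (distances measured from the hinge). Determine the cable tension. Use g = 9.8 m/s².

Sum moments about the hinge (the unknown hinge reaction has zero arm there).
Hanging mass: 18.1 × 9.8 = 177.4 N down at 0.882 m → arm 0.882 m, τ = 177.4 × 0.882 = 156.5 N·m clockwise.
Total clockwise load moment = 156.5 N·m.
The cable tension T acts at 2.91 m; only its component perpendicular to the boom, T sinθ, produces torque. sinθ = h/√(h²+d²) = 5.52/√(5.52²+2.91²) = 0.8846.
Στ = 0 ⇒ T × 2.91 × 0.8846 = 156.5 ⇒ T = 156.5 / 2.574 = 60.8 N.

T ≈ 60.8 N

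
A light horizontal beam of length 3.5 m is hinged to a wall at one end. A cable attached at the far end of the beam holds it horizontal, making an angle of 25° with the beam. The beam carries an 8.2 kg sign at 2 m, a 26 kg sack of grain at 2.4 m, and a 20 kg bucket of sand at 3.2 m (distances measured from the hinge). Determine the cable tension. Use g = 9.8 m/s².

T ≈ 946 N

Take moments about the hinge.
Sign: 8.2 × 9.8 = 80.36 N down at 2 m → arm 2 m, τ = 80.36 × 2 = 160.7 N·m clockwise.
Sack of grain: 26 × 9.8 = 254.8 N down at 2.4 m → arm 2.4 m, τ = 254.8 × 2.4 = 611.5 N·m clockwise.
Bucket of sand: 20 × 9.8 = 196 N down at 3.2 m → arm 3.2 m, τ = 196 × 3.2 = 627.2 N·m clockwise.
Total clockwise load moment = 1399 N·m.
The cable tension T acts at 3.5 m; only its component perpendicular to the beam, T sinθ, produces torque. sin 25° = 0.4226.
Στ = 0 ⇒ T × 3.5 × 0.4226 = 1399 ⇒ T = 1399 / 1.479 = 946 N.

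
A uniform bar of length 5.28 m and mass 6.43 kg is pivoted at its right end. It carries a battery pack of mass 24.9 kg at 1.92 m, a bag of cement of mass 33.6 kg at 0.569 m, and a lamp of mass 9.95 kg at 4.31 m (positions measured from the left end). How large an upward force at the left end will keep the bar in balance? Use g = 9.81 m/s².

Choose the right end as the axis so the unknown pivot reaction has zero arm there.
Beam weight: 6.43 × 9.81 = 63.08 N down at 2.64 m → arm 2.64 m, τ = 63.08 × 2.64 = 166.5 N·m counterclockwise.
Battery pack: 24.9 × 9.81 = 244.3 N down at 1.92 m → arm 3.36 m, τ = 244.3 × 3.36 = 820.8 N·m counterclockwise.
Bag of cement: 33.6 × 9.81 = 329.6 N down at 0.569 m → arm 4.711 m, τ = 329.6 × 4.711 = 1553 N·m counterclockwise.
Lamp: 9.95 × 9.81 = 97.61 N down at 4.31 m → arm 0.97 m, τ = 97.61 × 0.97 = 94.68 N·m counterclockwise.
Net moment of the loads = 2635 N·m counterclockwise.
The upward force F acts at the left end, arm 5.28 m, giving F × 5.28 clockwise.
Setting net torque to zero: F × 5.28 = 2635 → F = 2635 / 5.28 = 499 N.

F ≈ 499 N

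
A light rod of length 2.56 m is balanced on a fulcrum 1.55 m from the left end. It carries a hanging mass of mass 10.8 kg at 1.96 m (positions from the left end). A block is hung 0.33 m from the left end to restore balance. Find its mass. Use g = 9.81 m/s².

About the fulcrum (at 1.55 m from the left end):
Hanging mass: 10.8 × 9.81 = 105.9 N down at 1.96 m → arm 0.41 m, τ = 105.9 × 0.41 = 43.42 N·m clockwise.
Net moment of known loads = 43.42 N·m clockwise.
An unknown mass m at 0.33 m has arm 1.22 m; its moment is m·g·1.22 counterclockwise.
Balancing moments: m × 9.81 × 1.22 = 43.42, giving m = 43.42 / (9.81 × 1.22) = 3.63 kg.

m ≈ 3.63 kg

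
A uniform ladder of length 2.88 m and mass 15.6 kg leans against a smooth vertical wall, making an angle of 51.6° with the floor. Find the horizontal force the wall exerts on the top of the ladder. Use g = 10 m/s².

Sum moments about the foot of the ladder (the floor normal and friction both act there and drop out).
Ladder weight 15.6×10 = 156 N acts at 1.44 m along the ladder; its horizontal arm is 1.44·cos51.6° = 0.8945 m → τ = 139.5 N·m clockwise.
Wall normal N acts horizontally at the top; its moment arm is the height L sinθ = 2.88·sin51.6° = 2.257 m, counterclockwise.
Στ = 0 ⇒ N × 2.257 = 139.5 ⇒ N = 61.8 N.

N_wall ≈ 61.8 N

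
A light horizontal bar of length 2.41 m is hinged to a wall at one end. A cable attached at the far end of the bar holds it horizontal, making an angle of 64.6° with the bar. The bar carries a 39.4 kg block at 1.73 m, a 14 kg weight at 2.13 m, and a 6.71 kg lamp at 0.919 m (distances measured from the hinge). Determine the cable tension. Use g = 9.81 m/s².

T ≈ 469 N

Choose the hinge as the axis so the unknown hinge reaction has zero arm there.
Block: 39.4 × 9.81 = 386.5 N down at 1.73 m → arm 1.73 m, τ = 386.5 × 1.73 = 668.6 N·m clockwise.
Weight: 14 × 9.81 = 137.3 N down at 2.13 m → arm 2.13 m, τ = 137.3 × 2.13 = 292.4 N·m clockwise.
Lamp: 6.71 × 9.81 = 65.83 N down at 0.919 m → arm 0.919 m, τ = 65.83 × 0.919 = 60.5 N·m clockwise.
Total clockwise load moment = 1022 N·m.
The cable tension T acts at 2.41 m; only its component perpendicular to the bar, T sinθ, produces torque. sin 64.6° = 0.9033.
Setting net torque to zero: T × 2.41 × 0.9033 = 1022 → T = 1022 / 2.177 = 469 N.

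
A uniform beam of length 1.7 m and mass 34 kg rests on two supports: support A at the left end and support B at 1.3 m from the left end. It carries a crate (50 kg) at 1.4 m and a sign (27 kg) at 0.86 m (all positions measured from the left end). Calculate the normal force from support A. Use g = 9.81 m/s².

About support B:
Beam weight: 34 × 9.81 = 333.5 N down at 0.85 m → arm 0.45 m, τ = 333.5 × 0.45 = 150.1 N·m counterclockwise.
Crate: 50 × 9.81 = 490.5 N down at 1.4 m → arm 0.1 m, τ = 490.5 × 0.1 = 49.05 N·m clockwise.
Sign: 27 × 9.81 = 264.9 N down at 0.86 m → arm 0.44 m, τ = 264.9 × 0.44 = 116.6 N·m counterclockwise.
Net load moment about support B = 217.6 N·m counterclockwise.
Reaction R at support A is upward at 0 m, arm 1.3 m → moment R × 1.3 clockwise.
Στ = 0 ⇒ R × 1.3 = 217.6 ⇒ R = 167 N.

R_A ≈ 167 N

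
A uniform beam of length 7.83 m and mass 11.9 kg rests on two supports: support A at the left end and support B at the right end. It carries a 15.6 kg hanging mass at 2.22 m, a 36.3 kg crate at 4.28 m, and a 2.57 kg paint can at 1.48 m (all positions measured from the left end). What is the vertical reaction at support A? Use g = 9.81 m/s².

R_A ≈ 350 N

Choose support B as the axis so its reaction then has zero moment arm.
Beam weight: 11.9 × 9.81 = 116.7 N down at 3.915 m → arm 3.915 m, τ = 116.7 × 3.915 = 456.9 N·m counterclockwise.
Hanging mass: 15.6 × 9.81 = 153 N down at 2.22 m → arm 5.61 m, τ = 153 × 5.61 = 858.3 N·m counterclockwise.
Crate: 36.3 × 9.81 = 356.1 N down at 4.28 m → arm 3.55 m, τ = 356.1 × 3.55 = 1264 N·m counterclockwise.
Paint can: 2.57 × 9.81 = 25.21 N down at 1.48 m → arm 6.35 m, τ = 25.21 × 6.35 = 160.1 N·m counterclockwise.
Net load moment about support B = 2739 N·m counterclockwise.
Reaction R at support A is upward at 0 m, arm 7.83 m → moment R × 7.83 clockwise.
Στ = 0 ⇒ R × 7.83 = 2739 ⇒ R = 350 N.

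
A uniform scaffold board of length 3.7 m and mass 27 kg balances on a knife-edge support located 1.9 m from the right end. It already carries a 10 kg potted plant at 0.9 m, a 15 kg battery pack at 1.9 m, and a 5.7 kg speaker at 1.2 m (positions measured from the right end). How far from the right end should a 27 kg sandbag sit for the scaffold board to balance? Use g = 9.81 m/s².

Take moments about the knife-edge support (at 1.9 m from the right end).
Beam weight: 27 × 9.81 = 264.9 N down at 1.85 m → arm 0.05 m, τ = 264.9 × 0.05 = 13.24 N·m clockwise.
Potted plant: 10 × 9.81 = 98.1 N down at 0.9 m → arm 1 m, τ = 98.1 × 1 = 98.1 N·m clockwise.
Battery pack: acts at the knife-edge support, moment arm 0 → no torque.
Speaker: 5.7 × 9.81 = 55.92 N down at 1.2 m → arm 0.7 m, τ = 55.92 × 0.7 = 39.14 N·m clockwise.
Net moment of existing loads = 150.5 N·m clockwise.
The sandbag weighs 27 × 9.81 = 264.9 N and must supply an equal counterclockwise moment, so its lever arm about the knife-edge support is 150.5 / 264.9 = 0.568 m.
That puts it at 1.9 + 0.568 = 2.47 m from the right end.

x ≈ 2.47 m from the right end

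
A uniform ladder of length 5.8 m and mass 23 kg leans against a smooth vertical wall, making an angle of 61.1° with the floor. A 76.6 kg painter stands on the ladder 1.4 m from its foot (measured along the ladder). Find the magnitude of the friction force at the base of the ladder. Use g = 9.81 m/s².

f ≈ 162 N

Take moments about the foot of the ladder.
Ladder weight 23×9.81 = 225.6 N acts at 2.9 m along the ladder; its horizontal arm is 2.9·cos61.1° = 1.402 m → τ = 316.3 N·m clockwise.
Painter: 76.6×9.81 = 751.4 N at 1.4 m → arm 0.6766 m → τ = 508.4 N·m clockwise.
Wall normal N acts horizontally at the top; its moment arm is the height L sinθ = 5.8·sin61.1° = 5.078 m, counterclockwise.
For rotational equilibrium, N × 5.078 = 824.7, so N = 162 N.
ΣFx = 0: friction at the foot balances the wall's push, so f = N_wall = 162 N.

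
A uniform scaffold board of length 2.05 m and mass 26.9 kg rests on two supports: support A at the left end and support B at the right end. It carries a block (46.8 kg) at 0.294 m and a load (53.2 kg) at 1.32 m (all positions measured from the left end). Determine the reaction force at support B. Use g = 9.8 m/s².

R_B ≈ 533 N

Taking torques about support A:
Beam weight: 26.9 × 9.8 = 263.6 N down at 1.025 m → arm 1.025 m, τ = 263.6 × 1.025 = 270.2 N·m clockwise.
Block: 46.8 × 9.8 = 458.6 N down at 0.294 m → arm 0.294 m, τ = 458.6 × 0.294 = 134.8 N·m clockwise.
Load: 53.2 × 9.8 = 521.4 N down at 1.32 m → arm 1.32 m, τ = 521.4 × 1.32 = 688.2 N·m clockwise.
Net load moment about support A = 1093 N·m clockwise.
Reaction R at support B is upward at 2.05 m, arm 2.05 m → moment R × 2.05 counterclockwise.
Balancing moments: R × 2.05 = 1093, giving R = 533 N.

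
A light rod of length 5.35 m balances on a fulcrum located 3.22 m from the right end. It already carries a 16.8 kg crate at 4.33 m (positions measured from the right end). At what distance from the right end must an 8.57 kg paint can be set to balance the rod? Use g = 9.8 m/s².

x ≈ 1.04 m from the right end

Taking torques about the fulcrum (at 3.22 m from the right end):
Crate: 16.8 × 9.8 = 164.6 N down at 4.33 m → arm 1.11 m, τ = 164.6 × 1.11 = 182.7 N·m counterclockwise.
Net moment of existing loads = 182.7 N·m counterclockwise.
The paint can weighs 8.57 × 9.8 = 83.99 N and must supply an equal clockwise moment, so its lever arm about the fulcrum is 182.7 / 83.99 = 2.18 m.
That puts it at 3.22 − 2.18 = 1.04 m from the right end.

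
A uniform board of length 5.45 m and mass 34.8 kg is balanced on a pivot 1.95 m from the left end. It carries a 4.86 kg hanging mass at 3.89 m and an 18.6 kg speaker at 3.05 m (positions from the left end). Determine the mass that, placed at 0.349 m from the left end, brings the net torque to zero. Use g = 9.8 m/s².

Take moments about the pivot (at 1.95 m from the left end).
Beam weight: 34.8 × 9.8 = 341 N down at 2.725 m → arm 0.775 m, τ = 341 × 0.775 = 264.3 N·m clockwise.
Hanging mass: 4.86 × 9.8 = 47.63 N down at 3.89 m → arm 1.94 m, τ = 47.63 × 1.94 = 92.4 N·m clockwise.
Speaker: 18.6 × 9.8 = 182.3 N down at 3.05 m → arm 1.1 m, τ = 182.3 × 1.1 = 200.5 N·m clockwise.
Net moment of known loads = 557.2 N·m clockwise.
An unknown mass m at 0.349 m has arm 1.601 m; its moment is m·g·1.601 counterclockwise.
For rotational equilibrium, m × 9.8 × 1.601 = 557.2, so m = 557.2 / (9.8 × 1.601) = 35.5 kg.

m ≈ 35.5 kg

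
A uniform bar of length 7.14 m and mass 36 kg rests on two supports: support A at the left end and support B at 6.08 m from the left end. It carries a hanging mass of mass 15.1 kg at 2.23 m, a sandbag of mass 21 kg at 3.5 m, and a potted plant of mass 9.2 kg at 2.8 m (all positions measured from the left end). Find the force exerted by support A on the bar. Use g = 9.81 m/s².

Sum moments about support B (its reaction then has zero moment arm).
Beam weight: 36 × 9.81 = 353.2 N down at 3.57 m → arm 2.51 m, τ = 353.2 × 2.51 = 886.5 N·m counterclockwise.
Hanging mass: 15.1 × 9.81 = 148.1 N down at 2.23 m → arm 3.85 m, τ = 148.1 × 3.85 = 570.2 N·m counterclockwise.
Sandbag: 21 × 9.81 = 206 N down at 3.5 m → arm 2.58 m, τ = 206 × 2.58 = 531.5 N·m counterclockwise.
Potted plant: 9.2 × 9.81 = 90.25 N down at 2.8 m → arm 3.28 m, τ = 90.25 × 3.28 = 296 N·m counterclockwise.
Net load moment about support B = 2284 N·m counterclockwise.
Reaction R at support A is upward at 0 m, arm 6.08 m → moment R × 6.08 clockwise.
Στ = 0 ⇒ R × 6.08 = 2284 ⇒ R = 376 N.

R_A ≈ 376 N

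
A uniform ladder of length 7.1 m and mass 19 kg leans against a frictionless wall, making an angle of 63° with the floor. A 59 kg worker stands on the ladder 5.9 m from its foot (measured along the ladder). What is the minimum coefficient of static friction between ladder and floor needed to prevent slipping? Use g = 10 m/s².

μ_min ≈ 0.382

Sum moments about the foot of the ladder (the floor normal and friction both act there and drop out).
Ladder weight 19×10 = 190 N acts at 3.55 m along the ladder; its horizontal arm is 3.55·cos63° = 1.612 m → τ = 306.3 N·m clockwise.
Worker: 59×10 = 590 N at 5.9 m → arm 2.679 m → τ = 1581 N·m clockwise.
Wall normal N acts horizontally at the top; its moment arm is the height L sinθ = 7.1·sin63° = 6.326 m, counterclockwise.
Setting net torque to zero: N × 6.326 = 1887 → N = 298.3 N.
ΣFx = 0 ⇒ f = N_wall = 298.3 N. ΣFy = 0 ⇒ N_floor = 780 N.
μ_min = f / N_floor = 298.3 / 780 = 0.382.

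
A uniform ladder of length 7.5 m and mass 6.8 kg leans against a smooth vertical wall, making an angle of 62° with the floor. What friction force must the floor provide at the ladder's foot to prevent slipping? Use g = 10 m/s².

f ≈ 18.1 N

Choose the foot of the ladder as the axis so the floor normal and friction both act there and drop out.
Ladder weight 6.8×10 = 68 N acts at 3.75 m along the ladder; its horizontal arm is 3.75·cos62° = 1.761 m → τ = 119.7 N·m clockwise.
Wall normal N acts horizontally at the top; its moment arm is the height L sinθ = 7.5·sin62° = 6.622 m, counterclockwise.
Balancing moments: N × 6.622 = 119.7, giving N = 18.1 N.
ΣFx = 0: friction at the foot balances the wall's push, so f = N_wall = 18.1 N.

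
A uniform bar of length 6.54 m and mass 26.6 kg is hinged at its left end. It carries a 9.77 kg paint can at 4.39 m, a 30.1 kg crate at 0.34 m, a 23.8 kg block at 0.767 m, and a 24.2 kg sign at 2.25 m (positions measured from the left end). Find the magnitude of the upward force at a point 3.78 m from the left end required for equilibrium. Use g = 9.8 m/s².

Take moments about the left end.
Beam weight: 26.6 × 9.8 = 260.7 N down at 3.27 m → arm 3.27 m, τ = 260.7 × 3.27 = 852.5 N·m clockwise.
Paint can: 9.77 × 9.8 = 95.75 N down at 4.39 m → arm 4.39 m, τ = 95.75 × 4.39 = 420.3 N·m clockwise.
Crate: 30.1 × 9.8 = 295 N down at 0.34 m → arm 0.34 m, τ = 295 × 0.34 = 100.3 N·m clockwise.
Block: 23.8 × 9.8 = 233.2 N down at 0.767 m → arm 0.767 m, τ = 233.2 × 0.767 = 178.9 N·m clockwise.
Sign: 24.2 × 9.8 = 237.2 N down at 2.25 m → arm 2.25 m, τ = 237.2 × 2.25 = 533.7 N·m clockwise.
Net moment of the loads = 2086 N·m clockwise.
The upward force F acts at a point 3.78 m from the left end, arm 3.78 m, giving F × 3.78 counterclockwise.
Setting net torque to zero: F × 3.78 = 2086 → F = 2086 / 3.78 = 552 N.

F ≈ 552 N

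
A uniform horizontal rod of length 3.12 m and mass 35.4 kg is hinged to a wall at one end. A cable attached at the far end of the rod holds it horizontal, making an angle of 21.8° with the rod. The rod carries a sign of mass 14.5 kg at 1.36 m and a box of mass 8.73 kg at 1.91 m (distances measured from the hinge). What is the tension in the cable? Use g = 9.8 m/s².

Sum moments about the hinge (the unknown hinge reaction has zero arm there).
Beam weight: 35.4 × 9.8 = 346.9 N down at 1.56 m → arm 1.56 m, τ = 346.9 × 1.56 = 541.2 N·m clockwise.
Sign: 14.5 × 9.8 = 142.1 N down at 1.36 m → arm 1.36 m, τ = 142.1 × 1.36 = 193.3 N·m clockwise.
Box: 8.73 × 9.8 = 85.55 N down at 1.91 m → arm 1.91 m, τ = 85.55 × 1.91 = 163.4 N·m clockwise.
Total clockwise load moment = 897.9 N·m.
The cable tension T acts at 3.12 m; only its component perpendicular to the rod, T sinθ, produces torque. sin 21.8° = 0.3714.
Balancing moments: T × 3.12 × 0.3714 = 897.9, giving T = 897.9 / 1.159 = 775 N.

T ≈ 775 N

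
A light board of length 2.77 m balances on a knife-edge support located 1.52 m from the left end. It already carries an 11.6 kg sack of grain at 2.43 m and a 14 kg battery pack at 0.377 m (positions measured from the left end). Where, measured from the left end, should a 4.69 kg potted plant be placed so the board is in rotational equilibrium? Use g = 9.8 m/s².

Sum moments about the knife-edge support (at 1.52 m from the left end) (the support reaction has zero arm there).
Sack of grain: 11.6 × 9.8 = 113.7 N down at 2.43 m → arm 0.91 m, τ = 113.7 × 0.91 = 103.5 N·m clockwise.
Battery pack: 14 × 9.8 = 137.2 N down at 0.377 m → arm 1.143 m, τ = 137.2 × 1.143 = 156.8 N·m counterclockwise.
Net moment of existing loads = 53.3 N·m counterclockwise.
The potted plant weighs 4.69 × 9.8 = 45.96 N and must supply an equal clockwise moment, so its lever arm about the knife-edge support is 53.3 / 45.96 = 1.16 m.
That puts it at 1.52 + 1.16 = 2.68 m from the left end.

x ≈ 2.68 m from the left end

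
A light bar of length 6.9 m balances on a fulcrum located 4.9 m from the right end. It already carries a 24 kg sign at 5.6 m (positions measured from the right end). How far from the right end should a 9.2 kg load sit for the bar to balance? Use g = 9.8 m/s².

x ≈ 3.07 m from the right end

Sum moments about the fulcrum (at 4.9 m from the right end) (the support reaction has zero arm there).
Sign: 24 × 9.8 = 235.2 N down at 5.6 m → arm 0.7 m, τ = 235.2 × 0.7 = 164.6 N·m counterclockwise.
Net moment of existing loads = 164.6 N·m counterclockwise.
The load weighs 9.2 × 9.8 = 90.16 N and must supply an equal clockwise moment, so its lever arm about the fulcrum is 164.6 / 90.16 = 1.83 m.
That puts it at 4.9 − 1.83 = 3.07 m from the right end.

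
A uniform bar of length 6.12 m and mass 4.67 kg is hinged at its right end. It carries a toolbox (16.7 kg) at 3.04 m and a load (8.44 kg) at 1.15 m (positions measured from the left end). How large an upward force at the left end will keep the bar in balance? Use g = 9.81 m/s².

About the right end:
Beam weight: 4.67 × 9.81 = 45.81 N down at 3.06 m → arm 3.06 m, τ = 45.81 × 3.06 = 140.2 N·m counterclockwise.
Toolbox: 16.7 × 9.81 = 163.8 N down at 3.04 m → arm 3.08 m, τ = 163.8 × 3.08 = 504.5 N·m counterclockwise.
Load: 8.44 × 9.81 = 82.8 N down at 1.15 m → arm 4.97 m, τ = 82.8 × 4.97 = 411.5 N·m counterclockwise.
Net moment of the loads = 1056 N·m counterclockwise.
The upward force F acts at the left end, arm 6.12 m, giving F × 6.12 clockwise.
Στ = 0 ⇒ F × 6.12 = 1056 ⇒ F = 1056 / 6.12 = 173 N.

F ≈ 173 N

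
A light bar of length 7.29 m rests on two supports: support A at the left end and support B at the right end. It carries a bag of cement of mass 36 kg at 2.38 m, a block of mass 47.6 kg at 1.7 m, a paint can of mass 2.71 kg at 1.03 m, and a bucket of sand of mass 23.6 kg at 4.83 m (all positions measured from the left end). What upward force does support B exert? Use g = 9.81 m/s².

About support A:
Bag of cement: 36 × 9.81 = 353.2 N down at 2.38 m → arm 2.38 m, τ = 353.2 × 2.38 = 840.6 N·m clockwise.
Block: 47.6 × 9.81 = 467 N down at 1.7 m → arm 1.7 m, τ = 467 × 1.7 = 793.9 N·m clockwise.
Paint can: 2.71 × 9.81 = 26.59 N down at 1.03 m → arm 1.03 m, τ = 26.59 × 1.03 = 27.39 N·m clockwise.
Bucket of sand: 23.6 × 9.81 = 231.5 N down at 4.83 m → arm 4.83 m, τ = 231.5 × 4.83 = 1118 N·m clockwise.
Net load moment about support A = 2780 N·m clockwise.
Reaction R at support B is upward at 7.29 m, arm 7.29 m → moment R × 7.29 counterclockwise.
Στ = 0 ⇒ R × 7.29 = 2780 ⇒ R = 381 N.

R_B ≈ 381 N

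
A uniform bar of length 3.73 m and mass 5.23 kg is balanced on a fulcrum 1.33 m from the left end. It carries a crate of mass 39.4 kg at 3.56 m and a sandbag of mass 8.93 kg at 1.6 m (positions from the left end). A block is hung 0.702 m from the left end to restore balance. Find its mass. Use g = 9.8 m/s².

Take moments about the fulcrum (at 1.33 m from the left end).
Beam weight: 5.23 × 9.8 = 51.25 N down at 1.865 m → arm 0.535 m, τ = 51.25 × 0.535 = 27.42 N·m clockwise.
Crate: 39.4 × 9.8 = 386.1 N down at 3.56 m → arm 2.23 m, τ = 386.1 × 2.23 = 861 N·m clockwise.
Sandbag: 8.93 × 9.8 = 87.51 N down at 1.6 m → arm 0.27 m, τ = 87.51 × 0.27 = 23.63 N·m clockwise.
Net moment of known loads = 912 N·m clockwise.
An unknown mass m at 0.702 m has arm 0.628 m; its moment is m·g·0.628 counterclockwise.
For rotational equilibrium, m × 9.8 × 0.628 = 912, so m = 912 / (9.8 × 0.628) = 148 kg.

m ≈ 148 kg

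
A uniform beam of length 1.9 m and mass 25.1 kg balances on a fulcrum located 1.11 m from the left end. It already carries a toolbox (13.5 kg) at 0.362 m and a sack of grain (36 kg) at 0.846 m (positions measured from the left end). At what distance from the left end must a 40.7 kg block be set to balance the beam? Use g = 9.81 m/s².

Choose the fulcrum (at 1.11 m from the left end) as the axis so the support reaction has zero arm there.
Beam weight: 25.1 × 9.81 = 246.2 N down at 0.95 m → arm 0.16 m, τ = 246.2 × 0.16 = 39.39 N·m counterclockwise.
Toolbox: 13.5 × 9.81 = 132.4 N down at 0.362 m → arm 0.748 m, τ = 132.4 × 0.748 = 99.04 N·m counterclockwise.
Sack of grain: 36 × 9.81 = 353.2 N down at 0.846 m → arm 0.264 m, τ = 353.2 × 0.264 = 93.24 N·m counterclockwise.
Net moment of existing loads = 231.7 N·m counterclockwise.
The block weighs 40.7 × 9.81 = 399.3 N and must supply an equal clockwise moment, so its lever arm about the fulcrum is 231.7 / 399.3 = 0.58 m.
That puts it at 1.11 + 0.58 = 1.69 m from the left end.

x ≈ 1.69 m from the left end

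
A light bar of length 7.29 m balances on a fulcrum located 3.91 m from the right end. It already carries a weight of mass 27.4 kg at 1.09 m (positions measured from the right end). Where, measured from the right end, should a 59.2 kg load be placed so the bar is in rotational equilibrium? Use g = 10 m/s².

x ≈ 5.22 m from the right end

Take moments about the fulcrum (at 3.91 m from the right end).
Weight: 27.4 × 10 = 274 N down at 1.09 m → arm 2.82 m, τ = 274 × 2.82 = 772.7 N·m clockwise.
Net moment of existing loads = 772.7 N·m clockwise.
The load weighs 59.2 × 10 = 592 N and must supply an equal counterclockwise moment, so its lever arm about the fulcrum is 772.7 / 592 = 1.31 m.
That puts it at 3.91 + 1.31 = 5.22 m from the right end.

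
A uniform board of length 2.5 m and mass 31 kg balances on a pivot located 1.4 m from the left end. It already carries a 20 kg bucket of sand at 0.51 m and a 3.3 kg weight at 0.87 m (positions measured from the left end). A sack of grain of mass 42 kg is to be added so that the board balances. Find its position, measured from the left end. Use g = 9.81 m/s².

x ≈ 1.98 m from the left end

Sum moments about the pivot (at 1.4 m from the left end) (the support reaction has zero arm there).
Beam weight: 31 × 9.81 = 304.1 N down at 1.25 m → arm 0.15 m, τ = 304.1 × 0.15 = 45.62 N·m counterclockwise.
Bucket of sand: 20 × 9.81 = 196.2 N down at 0.51 m → arm 0.89 m, τ = 196.2 × 0.89 = 174.6 N·m counterclockwise.
Weight: 3.3 × 9.81 = 32.37 N down at 0.87 m → arm 0.53 m, τ = 32.37 × 0.53 = 17.16 N·m counterclockwise.
Net moment of existing loads = 237.4 N·m counterclockwise.
The sack of grain weighs 42 × 9.81 = 412 N and must supply an equal clockwise moment, so its lever arm about the pivot is 237.4 / 412 = 0.576 m.
That puts it at 1.4 + 0.576 = 1.98 m from the left end.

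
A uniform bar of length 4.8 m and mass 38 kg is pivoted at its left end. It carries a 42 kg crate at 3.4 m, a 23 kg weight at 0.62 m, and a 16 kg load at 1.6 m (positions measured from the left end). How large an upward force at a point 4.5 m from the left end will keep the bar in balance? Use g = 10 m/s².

F ≈ 609 N

Taking torques about the left end:
Beam weight: 38 × 10 = 380 N down at 2.4 m → arm 2.4 m, τ = 380 × 2.4 = 912 N·m clockwise.
Crate: 42 × 10 = 420 N down at 3.4 m → arm 3.4 m, τ = 420 × 3.4 = 1428 N·m clockwise.
Weight: 23 × 10 = 230 N down at 0.62 m → arm 0.62 m, τ = 230 × 0.62 = 142.6 N·m clockwise.
Load: 16 × 10 = 160 N down at 1.6 m → arm 1.6 m, τ = 160 × 1.6 = 256 N·m clockwise.
Net moment of the loads = 2739 N·m clockwise.
The upward force F acts at a point 4.5 m from the left end, arm 4.5 m, giving F × 4.5 counterclockwise.
Balancing moments: F × 4.5 = 2739, giving F = 2739 / 4.5 = 609 N.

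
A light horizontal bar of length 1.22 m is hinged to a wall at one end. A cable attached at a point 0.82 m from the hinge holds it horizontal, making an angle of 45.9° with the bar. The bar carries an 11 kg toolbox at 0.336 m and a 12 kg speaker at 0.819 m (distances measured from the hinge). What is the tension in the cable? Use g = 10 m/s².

T ≈ 230 N

About the hinge:
Toolbox: 11 × 10 = 110 N down at 0.336 m → arm 0.336 m, τ = 110 × 0.336 = 36.96 N·m clockwise.
Speaker: 12 × 10 = 120 N down at 0.819 m → arm 0.819 m, τ = 120 × 0.819 = 98.28 N·m clockwise.
Total clockwise load moment = 135.2 N·m.
The cable tension T acts at 0.82 m; only its component perpendicular to the bar, T sinθ, produces torque. sin 45.9° = 0.7181.
Setting net torque to zero: T × 0.82 × 0.7181 = 135.2 → T = 135.2 / 0.5888 = 230 N.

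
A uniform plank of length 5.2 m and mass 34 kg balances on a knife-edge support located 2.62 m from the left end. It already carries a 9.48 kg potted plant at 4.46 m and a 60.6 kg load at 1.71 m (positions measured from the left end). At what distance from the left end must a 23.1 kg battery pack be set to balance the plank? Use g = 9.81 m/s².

x ≈ 4.28 m from the left end

About the knife-edge support (at 2.62 m from the left end):
Beam weight: 34 × 9.81 = 333.5 N down at 2.6 m → arm 0.02 m, τ = 333.5 × 0.02 = 6.67 N·m counterclockwise.
Potted plant: 9.48 × 9.81 = 93 N down at 4.46 m → arm 1.84 m, τ = 93 × 1.84 = 171.1 N·m clockwise.
Load: 60.6 × 9.81 = 594.5 N down at 1.71 m → arm 0.91 m, τ = 594.5 × 0.91 = 541 N·m counterclockwise.
Net moment of existing loads = 376.6 N·m counterclockwise.
The battery pack weighs 23.1 × 9.81 = 226.6 N and must supply an equal clockwise moment, so its lever arm about the knife-edge support is 376.6 / 226.6 = 1.66 m.
That puts it at 2.62 + 1.66 = 4.28 m from the left end.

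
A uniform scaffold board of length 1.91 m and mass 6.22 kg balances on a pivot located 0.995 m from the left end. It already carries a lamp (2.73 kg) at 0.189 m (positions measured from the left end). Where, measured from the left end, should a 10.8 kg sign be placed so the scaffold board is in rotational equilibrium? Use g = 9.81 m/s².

Choose the pivot (at 0.995 m from the left end) as the axis so the support reaction has zero arm there.
Beam weight: 6.22 × 9.81 = 61.02 N down at 0.955 m → arm 0.04 m, τ = 61.02 × 0.04 = 2.441 N·m counterclockwise.
Lamp: 2.73 × 9.81 = 26.78 N down at 0.189 m → arm 0.806 m, τ = 26.78 × 0.806 = 21.58 N·m counterclockwise.
Net moment of existing loads = 24.02 N·m counterclockwise.
The sign weighs 10.8 × 9.81 = 105.9 N and must supply an equal clockwise moment, so its lever arm about the pivot is 24.02 / 105.9 = 0.227 m.
That puts it at 0.995 + 0.227 = 1.22 m from the left end.

x ≈ 1.22 m from the left end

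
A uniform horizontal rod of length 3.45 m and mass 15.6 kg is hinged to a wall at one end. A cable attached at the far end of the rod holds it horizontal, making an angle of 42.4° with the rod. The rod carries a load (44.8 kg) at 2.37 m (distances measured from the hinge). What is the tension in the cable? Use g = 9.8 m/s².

T ≈ 561 N

Take moments about the hinge.
Beam weight: 15.6 × 9.8 = 152.9 N down at 1.725 m → arm 1.725 m, τ = 152.9 × 1.725 = 263.8 N·m clockwise.
Load: 44.8 × 9.8 = 439 N down at 2.37 m → arm 2.37 m, τ = 439 × 2.37 = 1040 N·m clockwise.
Total clockwise load moment = 1304 N·m.
The cable tension T acts at 3.45 m; only its component perpendicular to the rod, T sinθ, produces torque. sin 42.4° = 0.6743.
Στ = 0 ⇒ T × 3.45 × 0.6743 = 1304 ⇒ T = 1304 / 2.326 = 561 N.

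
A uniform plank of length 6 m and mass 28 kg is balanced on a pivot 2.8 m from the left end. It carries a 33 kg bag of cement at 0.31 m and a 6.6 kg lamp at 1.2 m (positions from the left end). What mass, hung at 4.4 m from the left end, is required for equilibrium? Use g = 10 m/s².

Choose the pivot (at 2.8 m from the left end) as the axis so the support reaction has zero arm there.
Beam weight: 28 × 10 = 280 N down at 3 m → arm 0.2 m, τ = 280 × 0.2 = 56 N·m clockwise.
Bag of cement: 33 × 10 = 330 N down at 0.31 m → arm 2.49 m, τ = 330 × 2.49 = 821.7 N·m counterclockwise.
Lamp: 6.6 × 10 = 66 N down at 1.2 m → arm 1.6 m, τ = 66 × 1.6 = 105.6 N·m counterclockwise.
Net moment of known loads = 871.3 N·m counterclockwise.
An unknown mass m at 4.4 m has arm 1.6 m; its moment is m·g·1.6 clockwise.
Balancing moments: m × 10 × 1.6 = 871.3, giving m = 871.3 / (10 × 1.6) = 54.5 kg.

m ≈ 54.5 kg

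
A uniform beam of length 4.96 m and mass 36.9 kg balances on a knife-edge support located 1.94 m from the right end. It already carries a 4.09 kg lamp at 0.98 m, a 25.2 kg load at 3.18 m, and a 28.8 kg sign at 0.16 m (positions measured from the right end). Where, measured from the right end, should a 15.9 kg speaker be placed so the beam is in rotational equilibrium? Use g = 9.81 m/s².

Take moments about the knife-edge support (at 1.94 m from the right end).
Beam weight: 36.9 × 9.81 = 362 N down at 2.48 m → arm 0.54 m, τ = 362 × 0.54 = 195.5 N·m counterclockwise.
Lamp: 4.09 × 9.81 = 40.12 N down at 0.98 m → arm 0.96 m, τ = 40.12 × 0.96 = 38.52 N·m clockwise.
Load: 25.2 × 9.81 = 247.2 N down at 3.18 m → arm 1.24 m, τ = 247.2 × 1.24 = 306.5 N·m counterclockwise.
Sign: 28.8 × 9.81 = 282.5 N down at 0.16 m → arm 1.78 m, τ = 282.5 × 1.78 = 502.9 N·m clockwise.
Net moment of existing loads = 39.42 N·m clockwise.
The speaker weighs 15.9 × 9.81 = 156 N and must supply an equal counterclockwise moment, so its lever arm about the knife-edge support is 39.42 / 156 = 0.253 m.
That puts it at 1.94 + 0.253 = 2.19 m from the right end.

x ≈ 2.19 m from the right end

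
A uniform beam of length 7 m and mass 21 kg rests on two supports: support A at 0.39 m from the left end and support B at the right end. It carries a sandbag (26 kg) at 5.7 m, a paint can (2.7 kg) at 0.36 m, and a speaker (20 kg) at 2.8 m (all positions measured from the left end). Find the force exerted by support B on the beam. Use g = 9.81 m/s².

Take moments about support A.
Beam weight: 21 × 9.81 = 206 N down at 3.5 m → arm 3.11 m, τ = 206 × 3.11 = 640.7 N·m clockwise.
Sandbag: 26 × 9.81 = 255.1 N down at 5.7 m → arm 5.31 m, τ = 255.1 × 5.31 = 1355 N·m clockwise.
Paint can: 2.7 × 9.81 = 26.49 N down at 0.36 m → arm 0.03 m, τ = 26.49 × 0.03 = 0.7947 N·m counterclockwise.
Speaker: 20 × 9.81 = 196.2 N down at 2.8 m → arm 2.41 m, τ = 196.2 × 2.41 = 472.8 N·m clockwise.
Net load moment about support A = 2468 N·m clockwise.
Reaction R at support B is upward at 7 m, arm 6.61 m → moment R × 6.61 counterclockwise.
Στ = 0 ⇒ R × 6.61 = 2468 ⇒ R = 373 N.

R_B ≈ 373 N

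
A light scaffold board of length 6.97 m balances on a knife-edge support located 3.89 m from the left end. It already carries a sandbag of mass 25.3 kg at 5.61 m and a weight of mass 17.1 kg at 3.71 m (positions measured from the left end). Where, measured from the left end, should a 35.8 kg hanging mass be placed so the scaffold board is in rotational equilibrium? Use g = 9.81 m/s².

About the knife-edge support (at 3.89 m from the left end):
Sandbag: 25.3 × 9.81 = 248.2 N down at 5.61 m → arm 1.72 m, τ = 248.2 × 1.72 = 426.9 N·m clockwise.
Weight: 17.1 × 9.81 = 167.8 N down at 3.71 m → arm 0.18 m, τ = 167.8 × 0.18 = 30.2 N·m counterclockwise.
Net moment of existing loads = 396.7 N·m clockwise.
The hanging mass weighs 35.8 × 9.81 = 351.2 N and must supply an equal counterclockwise moment, so its lever arm about the knife-edge support is 396.7 / 351.2 = 1.13 m.
That puts it at 3.89 − 1.13 = 2.76 m from the left end.

x ≈ 2.76 m from the left end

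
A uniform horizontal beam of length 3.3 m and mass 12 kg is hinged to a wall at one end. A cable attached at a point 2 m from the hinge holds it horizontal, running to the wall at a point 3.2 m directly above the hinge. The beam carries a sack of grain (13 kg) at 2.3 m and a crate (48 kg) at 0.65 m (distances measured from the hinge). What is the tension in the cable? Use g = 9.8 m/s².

Take moments about the hinge.
Beam weight: 12 × 9.8 = 117.6 N down at 1.65 m → arm 1.65 m, τ = 117.6 × 1.65 = 194 N·m clockwise.
Sack of grain: 13 × 9.8 = 127.4 N down at 2.3 m → arm 2.3 m, τ = 127.4 × 2.3 = 293 N·m clockwise.
Crate: 48 × 9.8 = 470.4 N down at 0.65 m → arm 0.65 m, τ = 470.4 × 0.65 = 305.8 N·m clockwise.
Total clockwise load moment = 792.8 N·m.
The cable tension T acts at 2 m; only its component perpendicular to the beam, T sinθ, produces torque. sinθ = h/√(h²+d²) = 3.2/√(3.2²+2²) = 0.848.
Στ = 0 ⇒ T × 2 × 0.848 = 792.8 ⇒ T = 792.8 / 1.696 = 467 N.

T ≈ 467 N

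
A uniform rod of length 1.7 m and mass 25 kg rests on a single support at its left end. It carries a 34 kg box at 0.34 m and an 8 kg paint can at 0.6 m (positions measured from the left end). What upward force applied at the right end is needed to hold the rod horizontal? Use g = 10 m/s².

About the left end:
Beam weight: 25 × 10 = 250 N down at 0.85 m → arm 0.85 m, τ = 250 × 0.85 = 212.5 N·m clockwise.
Box: 34 × 10 = 340 N down at 0.34 m → arm 0.34 m, τ = 340 × 0.34 = 115.6 N·m clockwise.
Paint can: 8 × 10 = 80 N down at 0.6 m → arm 0.6 m, τ = 80 × 0.6 = 48 N·m clockwise.
Net moment of the loads = 376.1 N·m clockwise.
The upward force F acts at the right end, arm 1.7 m, giving F × 1.7 counterclockwise.
For rotational equilibrium, F × 1.7 = 376.1, so F = 376.1 / 1.7 = 221 N.

F ≈ 221 N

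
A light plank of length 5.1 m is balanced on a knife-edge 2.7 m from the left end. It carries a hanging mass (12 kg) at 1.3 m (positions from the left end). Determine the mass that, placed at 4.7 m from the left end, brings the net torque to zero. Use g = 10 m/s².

m ≈ 8.4 kg

Take moments about the knife-edge (at 2.7 m from the left end).
Hanging mass: 12 × 10 = 120 N down at 1.3 m → arm 1.4 m, τ = 120 × 1.4 = 168 N·m counterclockwise.
Net moment of known loads = 168 N·m counterclockwise.
An unknown mass m at 4.7 m has arm 2 m; its moment is m·g·2 clockwise.
Balancing moments: m × 10 × 2 = 168, giving m = 168 / (10 × 2) = 8.4 kg.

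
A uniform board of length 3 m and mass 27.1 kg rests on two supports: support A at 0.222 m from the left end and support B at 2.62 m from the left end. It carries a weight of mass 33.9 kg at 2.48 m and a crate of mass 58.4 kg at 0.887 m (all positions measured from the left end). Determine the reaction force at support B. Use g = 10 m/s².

Sum moments about support A (its reaction then has zero moment arm).
Beam weight: 27.1 × 10 = 271 N down at 1.5 m → arm 1.278 m, τ = 271 × 1.278 = 346.3 N·m clockwise.
Weight: 33.9 × 10 = 339 N down at 2.48 m → arm 2.258 m, τ = 339 × 2.258 = 765.5 N·m clockwise.
Crate: 58.4 × 10 = 584 N down at 0.887 m → arm 0.665 m, τ = 584 × 0.665 = 388.4 N·m clockwise.
Net load moment about support A = 1500 N·m clockwise.
Reaction R at support B is upward at 2.62 m, arm 2.398 m → moment R × 2.398 counterclockwise.
For rotational equilibrium, R × 2.398 = 1500, so R = 626 N.

R_B ≈ 626 N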